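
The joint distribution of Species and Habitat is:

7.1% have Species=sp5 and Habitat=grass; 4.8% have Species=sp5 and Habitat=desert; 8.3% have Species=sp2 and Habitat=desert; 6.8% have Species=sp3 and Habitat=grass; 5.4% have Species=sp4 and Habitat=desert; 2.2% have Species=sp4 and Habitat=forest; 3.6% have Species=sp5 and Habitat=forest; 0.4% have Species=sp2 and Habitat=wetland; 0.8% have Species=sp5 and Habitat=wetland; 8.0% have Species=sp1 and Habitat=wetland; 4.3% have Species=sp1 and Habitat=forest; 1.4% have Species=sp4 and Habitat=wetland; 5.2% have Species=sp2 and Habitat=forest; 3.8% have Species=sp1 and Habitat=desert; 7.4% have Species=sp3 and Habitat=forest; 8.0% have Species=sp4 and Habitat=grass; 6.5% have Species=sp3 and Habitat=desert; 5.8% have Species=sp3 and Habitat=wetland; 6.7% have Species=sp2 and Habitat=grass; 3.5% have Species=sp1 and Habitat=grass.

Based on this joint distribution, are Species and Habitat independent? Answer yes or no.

P(Species=sp1) = 0.196 and P(Habitat=wetland) = 0.164, so their product is 0.03214, but P(Species=sp1, Habitat=wetland) = 0.080. Since these differ, Species and Habitat are not independent.

no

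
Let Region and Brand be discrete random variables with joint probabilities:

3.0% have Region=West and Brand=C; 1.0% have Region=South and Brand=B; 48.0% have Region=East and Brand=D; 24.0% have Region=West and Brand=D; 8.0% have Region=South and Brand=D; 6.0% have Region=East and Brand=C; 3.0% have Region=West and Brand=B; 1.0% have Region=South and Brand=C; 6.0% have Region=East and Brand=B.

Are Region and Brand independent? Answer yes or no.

yes

Every cell satisfies P(Region,Brand) = P(Region)·P(Brand). For instance P(Region=South) = 0.100, P(Brand=C) = 0.100, and 0.100×0.100 = 0.010 matches the joint entry. So Region and Brand are independent.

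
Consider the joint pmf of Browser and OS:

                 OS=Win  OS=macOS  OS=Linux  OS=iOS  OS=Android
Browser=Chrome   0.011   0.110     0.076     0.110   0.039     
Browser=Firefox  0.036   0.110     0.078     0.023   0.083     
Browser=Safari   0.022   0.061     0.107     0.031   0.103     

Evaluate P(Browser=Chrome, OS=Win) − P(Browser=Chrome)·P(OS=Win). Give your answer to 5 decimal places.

-0.01287

P(Browser=Chrome) = 0.011 + 0.110 + 0.076 + 0.110 + 0.039 = 0.346.
P(OS=Win) = 0.011 + 0.036 + 0.022 = 0.069.
P(Browser=Chrome, OS=Win) − P(Browser=Chrome)P(OS=Win) = 0.011 − 0.346×0.069 = -0.01287.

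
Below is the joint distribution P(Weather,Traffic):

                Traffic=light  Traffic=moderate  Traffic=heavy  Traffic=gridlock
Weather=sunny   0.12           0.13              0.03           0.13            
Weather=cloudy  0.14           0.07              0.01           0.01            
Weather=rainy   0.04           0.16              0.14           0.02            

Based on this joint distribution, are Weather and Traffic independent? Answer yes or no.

P(Weather=rainy) = 0.36 and P(Traffic=heavy) = 0.18, so their product is 0.0648, but P(Weather=rainy, Traffic=heavy) = 0.14. Since these differ, Weather and Traffic are not independent.

no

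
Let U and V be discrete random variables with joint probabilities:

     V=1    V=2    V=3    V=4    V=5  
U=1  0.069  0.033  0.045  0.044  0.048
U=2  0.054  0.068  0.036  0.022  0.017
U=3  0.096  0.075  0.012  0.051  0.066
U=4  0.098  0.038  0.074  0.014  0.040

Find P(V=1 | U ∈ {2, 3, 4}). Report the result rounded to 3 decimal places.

P(U=2) = 0.054 + 0.068 + 0.036 + 0.022 + 0.017 = 0.197.
P(U=3) = 0.096 + 0.075 + 0.012 + 0.051 + 0.066 = 0.300.
P(U=4) = 0.098 + 0.038 + 0.074 + 0.014 + 0.040 = 0.264.
P(U ∈ {2, 3, 4}) = 0.197 + 0.300 + 0.264 = 0.761; P(V=1, U ∈ {2, 3, 4}) = 0.054 + 0.096 + 0.098 = 0.248.
P(V=1 | U ∈ {2, 3, 4}) = 0.248/0.761 = 0.326.

0.326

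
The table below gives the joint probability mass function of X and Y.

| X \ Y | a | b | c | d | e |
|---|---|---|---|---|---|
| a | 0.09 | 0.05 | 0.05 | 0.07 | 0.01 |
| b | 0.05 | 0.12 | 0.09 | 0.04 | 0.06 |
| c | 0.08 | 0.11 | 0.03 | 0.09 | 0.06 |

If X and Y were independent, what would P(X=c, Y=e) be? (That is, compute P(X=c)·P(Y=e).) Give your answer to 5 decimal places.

P(X=c) = 0.08 + 0.11 + 0.03 + 0.09 + 0.06 = 0.37.
P(Y=e) = 0.01 + 0.06 + 0.06 = 0.13.
Product: 0.37 × 0.13 = 0.04810.

0.04810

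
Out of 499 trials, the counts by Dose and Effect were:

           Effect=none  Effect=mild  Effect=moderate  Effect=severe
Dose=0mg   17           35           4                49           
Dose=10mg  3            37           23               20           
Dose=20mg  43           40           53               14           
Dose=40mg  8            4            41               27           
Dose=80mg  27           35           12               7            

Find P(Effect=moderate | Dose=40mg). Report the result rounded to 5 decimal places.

Total with Dose=40mg: 8 + 4 + 41 + 27 = 80.
P(Effect=moderate | Dose=40mg) = 41/80 = 0.51250.

0.51250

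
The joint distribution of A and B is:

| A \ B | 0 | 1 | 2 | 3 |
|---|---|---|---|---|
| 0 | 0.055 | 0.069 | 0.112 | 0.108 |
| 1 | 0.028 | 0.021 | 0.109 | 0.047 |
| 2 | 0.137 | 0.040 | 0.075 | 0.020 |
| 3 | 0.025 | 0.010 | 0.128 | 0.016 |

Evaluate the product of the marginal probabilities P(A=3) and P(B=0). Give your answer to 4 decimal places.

0.0439

P(A=3) = 0.025 + 0.010 + 0.128 + 0.016 = 0.179.
P(B=0) = 0.055 + 0.028 + 0.137 + 0.025 = 0.245.
Product: 0.179 × 0.245 = 0.0439.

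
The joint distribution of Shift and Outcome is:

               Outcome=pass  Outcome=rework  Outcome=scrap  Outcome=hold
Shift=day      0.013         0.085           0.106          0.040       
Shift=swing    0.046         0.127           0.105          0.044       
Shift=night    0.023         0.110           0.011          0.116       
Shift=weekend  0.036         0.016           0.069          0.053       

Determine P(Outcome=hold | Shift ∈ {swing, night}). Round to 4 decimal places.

0.2749

P(Shift=swing) = 0.046 + 0.127 + 0.105 + 0.044 = 0.322.
P(Shift=night) = 0.023 + 0.110 + 0.011 + 0.116 = 0.260.
P(Shift ∈ {swing, night}) = 0.322 + 0.260 = 0.582; P(Outcome=hold, Shift ∈ {swing, night}) = 0.044 + 0.116 = 0.160.
P(Outcome=hold | Shift ∈ {swing, night}) = 0.160/0.582 = 0.2749.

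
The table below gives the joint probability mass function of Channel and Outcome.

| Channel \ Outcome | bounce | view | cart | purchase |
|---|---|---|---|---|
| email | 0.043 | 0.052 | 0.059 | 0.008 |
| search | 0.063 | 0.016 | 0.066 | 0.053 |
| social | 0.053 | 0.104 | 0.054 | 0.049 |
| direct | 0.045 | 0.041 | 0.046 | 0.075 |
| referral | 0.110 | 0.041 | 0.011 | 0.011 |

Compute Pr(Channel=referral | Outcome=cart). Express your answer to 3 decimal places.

P(Outcome=cart) = 0.059 + 0.066 + 0.054 + 0.046 + 0.011 = 0.236.
P(Channel=referral | Outcome=cart) = 0.011/0.236 = 0.047.

0.047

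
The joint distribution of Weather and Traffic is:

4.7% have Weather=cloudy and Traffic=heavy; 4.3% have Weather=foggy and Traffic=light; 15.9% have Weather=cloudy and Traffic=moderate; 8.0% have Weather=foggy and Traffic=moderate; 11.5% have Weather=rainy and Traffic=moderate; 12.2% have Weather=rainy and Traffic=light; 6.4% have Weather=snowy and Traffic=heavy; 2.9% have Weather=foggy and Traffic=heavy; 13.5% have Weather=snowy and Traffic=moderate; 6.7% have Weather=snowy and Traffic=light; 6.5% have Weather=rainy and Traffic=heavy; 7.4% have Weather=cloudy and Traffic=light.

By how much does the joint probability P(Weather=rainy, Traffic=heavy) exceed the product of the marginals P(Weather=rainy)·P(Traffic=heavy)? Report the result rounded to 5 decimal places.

0.00309

P(Weather=rainy) = 0.122 + 0.115 + 0.065 = 0.302.
P(Traffic=heavy) = 0.047 + 0.065 + 0.064 + 0.029 = 0.205.
P(Weather=rainy, Traffic=heavy) − P(Weather=rainy)P(Traffic=heavy) = 0.065 − 0.302×0.205 = 0.00309.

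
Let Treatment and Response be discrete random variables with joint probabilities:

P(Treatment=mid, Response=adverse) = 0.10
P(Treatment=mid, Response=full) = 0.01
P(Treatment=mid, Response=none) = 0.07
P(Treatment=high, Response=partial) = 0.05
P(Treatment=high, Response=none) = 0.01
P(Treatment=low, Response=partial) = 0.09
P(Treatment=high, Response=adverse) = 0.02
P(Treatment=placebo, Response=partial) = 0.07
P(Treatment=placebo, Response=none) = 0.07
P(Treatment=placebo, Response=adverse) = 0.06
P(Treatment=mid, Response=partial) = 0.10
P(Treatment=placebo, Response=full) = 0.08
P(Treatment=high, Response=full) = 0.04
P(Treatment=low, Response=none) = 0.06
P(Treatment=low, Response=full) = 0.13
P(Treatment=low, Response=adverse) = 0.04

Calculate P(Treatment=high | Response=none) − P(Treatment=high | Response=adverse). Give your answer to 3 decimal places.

P(Response=none) = 0.07 + 0.06 + 0.07 + 0.01 = 0.21; P(Treatment=high | Response=none) = 0.01/0.21 = 0.0476.
P(Response=adverse) = 0.06 + 0.04 + 0.10 + 0.02 = 0.22; P(Treatment=high | Response=adverse) = 0.02/0.22 = 0.0909.
Difference = -0.043.

-0.043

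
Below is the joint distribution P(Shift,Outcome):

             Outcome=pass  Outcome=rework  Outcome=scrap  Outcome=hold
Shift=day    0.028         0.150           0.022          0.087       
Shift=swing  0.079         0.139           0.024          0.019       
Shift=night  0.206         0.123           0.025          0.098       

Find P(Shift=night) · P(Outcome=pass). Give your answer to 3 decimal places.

0.141

P(Shift=night) = 0.206 + 0.123 + 0.025 + 0.098 = 0.452.
P(Outcome=pass) = 0.028 + 0.079 + 0.206 = 0.313.
Product: 0.452 × 0.313 = 0.141.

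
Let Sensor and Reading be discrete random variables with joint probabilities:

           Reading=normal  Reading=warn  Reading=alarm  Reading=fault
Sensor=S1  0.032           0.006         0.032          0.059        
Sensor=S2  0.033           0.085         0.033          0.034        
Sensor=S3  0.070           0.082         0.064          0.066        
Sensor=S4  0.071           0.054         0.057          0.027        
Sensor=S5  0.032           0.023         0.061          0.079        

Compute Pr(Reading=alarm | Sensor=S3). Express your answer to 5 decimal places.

0.22695

P(Sensor=S3) = 0.070 + 0.082 + 0.064 + 0.066 = 0.282.
P(Reading=alarm | Sensor=S3) = 0.064/0.282 = 0.22695.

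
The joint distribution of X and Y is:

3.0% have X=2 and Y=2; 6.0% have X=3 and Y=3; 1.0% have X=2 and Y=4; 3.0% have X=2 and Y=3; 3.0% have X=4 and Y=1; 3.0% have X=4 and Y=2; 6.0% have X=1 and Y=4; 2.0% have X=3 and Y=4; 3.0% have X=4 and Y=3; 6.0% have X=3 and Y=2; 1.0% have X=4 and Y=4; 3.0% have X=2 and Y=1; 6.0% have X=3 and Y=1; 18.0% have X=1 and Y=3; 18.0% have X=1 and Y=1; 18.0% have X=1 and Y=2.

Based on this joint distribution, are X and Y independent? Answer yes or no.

yes

Every cell satisfies P(X,Y) = P(X)·P(Y). For instance P(X=1) = 0.600, P(Y=3) = 0.300, and 0.600×0.300 = 0.180 matches the joint entry. So X and Y are independent.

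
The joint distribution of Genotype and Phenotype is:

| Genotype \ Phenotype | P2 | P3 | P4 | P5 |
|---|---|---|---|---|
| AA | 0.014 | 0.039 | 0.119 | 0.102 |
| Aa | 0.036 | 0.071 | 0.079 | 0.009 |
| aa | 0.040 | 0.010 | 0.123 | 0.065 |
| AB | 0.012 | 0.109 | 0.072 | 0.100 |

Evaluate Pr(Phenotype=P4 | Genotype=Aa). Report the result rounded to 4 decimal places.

0.4051

P(Genotype=Aa) = 0.036 + 0.071 + 0.079 + 0.009 = 0.195.
P(Phenotype=P4 | Genotype=Aa) = 0.079/0.195 = 0.4051.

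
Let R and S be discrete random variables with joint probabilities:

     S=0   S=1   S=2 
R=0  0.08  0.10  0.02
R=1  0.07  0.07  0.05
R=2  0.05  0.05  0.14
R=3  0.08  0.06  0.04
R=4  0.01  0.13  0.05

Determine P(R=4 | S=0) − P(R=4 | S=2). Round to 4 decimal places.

-0.1322

P(S=0) = 0.08 + 0.07 + 0.05 + 0.08 + 0.01 = 0.29; P(R=4 | S=0) = 0.01/0.29 = 0.03448.
P(S=2) = 0.02 + 0.05 + 0.14 + 0.04 + 0.05 = 0.30; P(R=4 | S=2) = 0.05/0.30 = 0.16667.
Difference = -0.1322.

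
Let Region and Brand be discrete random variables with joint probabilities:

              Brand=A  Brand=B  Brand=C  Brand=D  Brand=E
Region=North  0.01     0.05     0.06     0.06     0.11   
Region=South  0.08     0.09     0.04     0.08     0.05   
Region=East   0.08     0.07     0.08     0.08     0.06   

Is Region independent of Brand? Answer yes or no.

no

P(Region=North) = 0.29 and P(Brand=E) = 0.22, so their product is 0.0638, but P(Region=North, Brand=E) = 0.11. Since these differ, Region and Brand are not independent.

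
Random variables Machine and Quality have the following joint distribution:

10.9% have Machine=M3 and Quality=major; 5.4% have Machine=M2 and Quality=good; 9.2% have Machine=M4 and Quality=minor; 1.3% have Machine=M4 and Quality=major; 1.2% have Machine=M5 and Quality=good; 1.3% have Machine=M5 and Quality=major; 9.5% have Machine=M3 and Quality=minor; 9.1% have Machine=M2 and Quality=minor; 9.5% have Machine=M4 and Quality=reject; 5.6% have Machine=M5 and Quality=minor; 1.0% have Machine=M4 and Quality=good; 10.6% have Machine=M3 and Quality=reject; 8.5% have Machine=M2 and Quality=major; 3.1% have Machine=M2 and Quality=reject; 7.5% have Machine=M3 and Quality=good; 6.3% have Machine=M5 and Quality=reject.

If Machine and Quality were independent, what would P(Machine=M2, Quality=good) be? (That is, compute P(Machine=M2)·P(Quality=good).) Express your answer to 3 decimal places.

P(Machine=M2) = 0.054 + 0.091 + 0.085 + 0.031 = 0.261.
P(Quality=good) = 0.054 + 0.075 + 0.010 + 0.012 = 0.151.
Product: 0.261 × 0.151 = 0.039.

0.039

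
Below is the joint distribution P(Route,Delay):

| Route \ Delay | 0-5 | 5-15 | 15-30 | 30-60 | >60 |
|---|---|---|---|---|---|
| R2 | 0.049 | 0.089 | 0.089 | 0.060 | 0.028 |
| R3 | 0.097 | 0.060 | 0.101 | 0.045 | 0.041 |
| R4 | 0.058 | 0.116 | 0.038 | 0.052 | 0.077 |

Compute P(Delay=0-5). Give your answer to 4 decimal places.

0.2040

P(Delay=0-5) = 0.049 + 0.097 + 0.058 = 0.204.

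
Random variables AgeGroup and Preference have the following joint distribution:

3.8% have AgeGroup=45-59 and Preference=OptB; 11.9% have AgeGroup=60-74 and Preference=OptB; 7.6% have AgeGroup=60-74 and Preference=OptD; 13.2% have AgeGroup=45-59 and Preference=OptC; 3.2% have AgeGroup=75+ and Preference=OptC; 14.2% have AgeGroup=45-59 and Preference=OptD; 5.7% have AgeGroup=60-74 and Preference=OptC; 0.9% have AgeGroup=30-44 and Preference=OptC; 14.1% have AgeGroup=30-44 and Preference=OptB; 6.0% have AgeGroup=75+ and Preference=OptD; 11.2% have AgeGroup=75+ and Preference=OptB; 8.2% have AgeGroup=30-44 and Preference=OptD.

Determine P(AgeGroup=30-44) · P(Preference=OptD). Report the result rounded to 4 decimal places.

P(AgeGroup=30-44) = 0.141 + 0.009 + 0.082 = 0.232.
P(Preference=OptD) = 0.082 + 0.142 + 0.076 + 0.060 = 0.360.
Product: 0.232 × 0.360 = 0.0835.

0.0835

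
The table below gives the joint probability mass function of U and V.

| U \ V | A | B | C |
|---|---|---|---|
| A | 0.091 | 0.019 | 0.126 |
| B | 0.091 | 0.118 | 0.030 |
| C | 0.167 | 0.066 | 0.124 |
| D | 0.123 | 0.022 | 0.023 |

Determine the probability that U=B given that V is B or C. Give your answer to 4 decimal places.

0.2803

P(V=B) = 0.019 + 0.118 + 0.066 + 0.022 = 0.225.
P(V=C) = 0.126 + 0.030 + 0.124 + 0.023 = 0.303.
P(V ∈ {B, C}) = 0.225 + 0.303 = 0.528; P(U=B, V ∈ {B, C}) = 0.118 + 0.030 = 0.148.
P(U=B | V ∈ {B, C}) = 0.148/0.528 = 0.2803.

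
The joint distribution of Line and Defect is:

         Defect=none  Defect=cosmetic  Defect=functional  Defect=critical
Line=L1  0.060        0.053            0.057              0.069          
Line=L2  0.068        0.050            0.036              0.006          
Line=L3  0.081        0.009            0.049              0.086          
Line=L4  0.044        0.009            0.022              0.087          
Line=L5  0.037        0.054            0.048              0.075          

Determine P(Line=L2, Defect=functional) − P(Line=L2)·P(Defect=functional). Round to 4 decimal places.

0.0021

P(Line=L2) = 0.068 + 0.050 + 0.036 + 0.006 = 0.160.
P(Defect=functional) = 0.057 + 0.036 + 0.049 + 0.022 + 0.048 = 0.212.
P(Line=L2, Defect=functional) − P(Line=L2)P(Defect=functional) = 0.036 − 0.160×0.212 = 0.0021.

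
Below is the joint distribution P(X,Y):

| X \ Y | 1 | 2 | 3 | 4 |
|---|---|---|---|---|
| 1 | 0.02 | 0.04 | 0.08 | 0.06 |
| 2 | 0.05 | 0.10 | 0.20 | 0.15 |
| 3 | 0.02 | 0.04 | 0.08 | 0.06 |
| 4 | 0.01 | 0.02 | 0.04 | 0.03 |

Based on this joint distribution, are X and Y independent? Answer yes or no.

Every cell satisfies P(X,Y) = P(X)·P(Y). For instance P(X=1) = 0.20, P(Y=3) = 0.40, and 0.20×0.40 = 0.08 matches the joint entry. So X and Y are independent.

yes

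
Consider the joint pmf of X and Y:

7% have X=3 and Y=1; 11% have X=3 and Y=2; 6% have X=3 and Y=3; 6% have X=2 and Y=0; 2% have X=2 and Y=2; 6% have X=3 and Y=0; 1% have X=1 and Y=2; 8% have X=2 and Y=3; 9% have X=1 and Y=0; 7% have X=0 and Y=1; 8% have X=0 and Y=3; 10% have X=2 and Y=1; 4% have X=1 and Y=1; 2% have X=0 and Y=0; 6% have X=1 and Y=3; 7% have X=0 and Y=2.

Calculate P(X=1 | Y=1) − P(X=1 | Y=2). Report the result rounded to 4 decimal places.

0.0952

P(Y=1) = 0.07 + 0.04 + 0.10 + 0.07 = 0.28; P(X=1 | Y=1) = 0.04/0.28 = 0.14286.
P(Y=2) = 0.07 + 0.01 + 0.02 + 0.11 = 0.21; P(X=1 | Y=2) = 0.01/0.21 = 0.04762.
Difference = 0.0952.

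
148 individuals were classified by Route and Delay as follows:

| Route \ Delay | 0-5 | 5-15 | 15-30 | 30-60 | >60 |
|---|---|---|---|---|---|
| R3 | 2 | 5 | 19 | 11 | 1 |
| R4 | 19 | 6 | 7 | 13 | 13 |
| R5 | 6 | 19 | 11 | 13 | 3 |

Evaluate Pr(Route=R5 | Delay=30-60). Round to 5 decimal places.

0.35135

Total with Delay=30-60: 11 + 13 + 13 = 37.
P(Route=R5 | Delay=30-60) = 13/37 = 0.35135.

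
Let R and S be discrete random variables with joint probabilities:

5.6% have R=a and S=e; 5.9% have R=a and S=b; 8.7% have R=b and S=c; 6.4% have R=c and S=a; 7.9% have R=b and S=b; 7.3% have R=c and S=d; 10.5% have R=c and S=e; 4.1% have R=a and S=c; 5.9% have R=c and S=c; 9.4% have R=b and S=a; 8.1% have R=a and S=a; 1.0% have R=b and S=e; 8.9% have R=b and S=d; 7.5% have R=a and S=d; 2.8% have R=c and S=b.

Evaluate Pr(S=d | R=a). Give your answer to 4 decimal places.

0.2404

P(R=a) = 0.081 + 0.059 + 0.041 + 0.075 + 0.056 = 0.312.
P(S=d | R=a) = 0.075/0.312 = 0.2404.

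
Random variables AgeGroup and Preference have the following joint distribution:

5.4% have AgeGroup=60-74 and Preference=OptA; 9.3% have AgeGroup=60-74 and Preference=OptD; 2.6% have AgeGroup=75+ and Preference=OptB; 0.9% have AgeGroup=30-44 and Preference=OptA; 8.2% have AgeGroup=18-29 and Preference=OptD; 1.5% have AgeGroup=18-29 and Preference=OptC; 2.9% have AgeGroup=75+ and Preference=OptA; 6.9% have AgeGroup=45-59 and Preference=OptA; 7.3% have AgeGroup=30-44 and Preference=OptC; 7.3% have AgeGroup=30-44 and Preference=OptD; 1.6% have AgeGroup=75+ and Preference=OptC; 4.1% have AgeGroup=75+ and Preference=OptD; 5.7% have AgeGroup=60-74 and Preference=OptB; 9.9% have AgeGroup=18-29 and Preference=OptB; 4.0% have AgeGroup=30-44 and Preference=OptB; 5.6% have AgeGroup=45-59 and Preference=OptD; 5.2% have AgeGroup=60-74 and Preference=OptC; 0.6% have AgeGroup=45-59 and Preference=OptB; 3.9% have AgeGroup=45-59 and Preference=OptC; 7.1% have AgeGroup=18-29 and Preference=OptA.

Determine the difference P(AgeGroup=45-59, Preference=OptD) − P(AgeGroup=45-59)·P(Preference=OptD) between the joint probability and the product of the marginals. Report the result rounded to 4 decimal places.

P(AgeGroup=45-59) = 0.069 + 0.006 + 0.039 + 0.056 = 0.170.
P(Preference=OptD) = 0.082 + 0.073 + 0.056 + 0.093 + 0.041 = 0.345.
P(AgeGroup=45-59, Preference=OptD) − P(AgeGroup=45-59)P(Preference=OptD) = 0.056 − 0.170×0.345 = -0.0027.

-0.0027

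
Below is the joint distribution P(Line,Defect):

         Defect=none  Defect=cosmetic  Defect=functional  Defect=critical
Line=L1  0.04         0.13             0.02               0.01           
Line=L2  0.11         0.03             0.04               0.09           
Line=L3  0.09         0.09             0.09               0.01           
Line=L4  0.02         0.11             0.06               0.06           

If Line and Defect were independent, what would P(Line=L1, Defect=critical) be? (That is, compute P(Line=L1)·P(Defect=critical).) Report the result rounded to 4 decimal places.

0.0340

P(Line=L1) = 0.04 + 0.13 + 0.02 + 0.01 = 0.20.
P(Defect=critical) = 0.01 + 0.09 + 0.01 + 0.06 = 0.17.
Product: 0.20 × 0.17 = 0.0340.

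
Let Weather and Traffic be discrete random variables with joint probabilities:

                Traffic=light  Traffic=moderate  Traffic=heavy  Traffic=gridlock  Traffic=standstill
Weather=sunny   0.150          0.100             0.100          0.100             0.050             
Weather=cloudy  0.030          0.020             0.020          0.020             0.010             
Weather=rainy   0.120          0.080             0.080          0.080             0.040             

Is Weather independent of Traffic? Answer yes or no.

yes

Every cell satisfies P(Weather,Traffic) = P(Weather)·P(Traffic). For instance P(Weather=cloudy) = 0.100, P(Traffic=standstill) = 0.100, and 0.100×0.100 = 0.010 matches the joint entry. So Weather and Traffic are independent.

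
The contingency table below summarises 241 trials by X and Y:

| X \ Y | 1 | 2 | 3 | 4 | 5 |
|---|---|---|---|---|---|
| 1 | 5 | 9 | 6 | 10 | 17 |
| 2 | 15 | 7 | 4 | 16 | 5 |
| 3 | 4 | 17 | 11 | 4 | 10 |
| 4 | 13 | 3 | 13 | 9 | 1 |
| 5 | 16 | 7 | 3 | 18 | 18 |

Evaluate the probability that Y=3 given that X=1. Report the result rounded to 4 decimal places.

0.1277

Total with X=1: 5 + 9 + 6 + 10 + 17 = 47.
P(Y=3 | X=1) = 6/47 = 0.1277.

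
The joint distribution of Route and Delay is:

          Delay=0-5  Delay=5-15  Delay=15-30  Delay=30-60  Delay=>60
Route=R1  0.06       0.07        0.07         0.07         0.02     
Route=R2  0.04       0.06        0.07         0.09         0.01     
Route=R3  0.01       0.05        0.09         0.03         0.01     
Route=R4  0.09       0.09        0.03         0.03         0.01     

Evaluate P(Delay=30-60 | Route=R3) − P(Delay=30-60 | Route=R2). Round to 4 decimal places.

-0.1754

P(Route=R3) = 0.01 + 0.05 + 0.09 + 0.03 + 0.01 = 0.19; P(Delay=30-60 | Route=R3) = 0.03/0.19 = 0.15789.
P(Route=R2) = 0.04 + 0.06 + 0.07 + 0.09 + 0.01 = 0.27; P(Delay=30-60 | Route=R2) = 0.09/0.27 = 0.33333.
Difference = -0.1754.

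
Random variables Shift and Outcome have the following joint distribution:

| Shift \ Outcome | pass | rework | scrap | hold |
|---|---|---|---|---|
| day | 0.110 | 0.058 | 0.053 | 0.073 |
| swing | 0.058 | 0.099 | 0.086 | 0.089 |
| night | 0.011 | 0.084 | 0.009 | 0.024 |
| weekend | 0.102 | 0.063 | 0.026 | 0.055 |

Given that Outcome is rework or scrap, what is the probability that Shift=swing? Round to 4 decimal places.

0.3870

P(Outcome=rework) = 0.058 + 0.099 + 0.084 + 0.063 = 0.304.
P(Outcome=scrap) = 0.053 + 0.086 + 0.009 + 0.026 = 0.174.
P(Outcome ∈ {rework, scrap}) = 0.304 + 0.174 = 0.478; P(Shift=swing, Outcome ∈ {rework, scrap}) = 0.099 + 0.086 = 0.185.
P(Shift=swing | Outcome ∈ {rework, scrap}) = 0.185/0.478 = 0.3870.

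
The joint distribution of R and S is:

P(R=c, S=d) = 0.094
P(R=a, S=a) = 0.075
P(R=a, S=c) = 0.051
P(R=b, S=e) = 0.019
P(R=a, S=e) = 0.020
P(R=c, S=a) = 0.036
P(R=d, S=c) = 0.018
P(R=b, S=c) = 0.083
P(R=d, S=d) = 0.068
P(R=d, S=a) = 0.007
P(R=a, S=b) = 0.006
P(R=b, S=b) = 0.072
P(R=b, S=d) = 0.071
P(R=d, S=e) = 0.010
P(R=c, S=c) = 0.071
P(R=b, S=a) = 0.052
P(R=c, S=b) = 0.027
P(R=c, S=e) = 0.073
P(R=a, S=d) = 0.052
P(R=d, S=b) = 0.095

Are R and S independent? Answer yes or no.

P(R=d) = 0.198 and P(S=b) = 0.200, so their product is 0.03960, but P(R=d, S=b) = 0.095. Since these differ, R and S are not independent.

no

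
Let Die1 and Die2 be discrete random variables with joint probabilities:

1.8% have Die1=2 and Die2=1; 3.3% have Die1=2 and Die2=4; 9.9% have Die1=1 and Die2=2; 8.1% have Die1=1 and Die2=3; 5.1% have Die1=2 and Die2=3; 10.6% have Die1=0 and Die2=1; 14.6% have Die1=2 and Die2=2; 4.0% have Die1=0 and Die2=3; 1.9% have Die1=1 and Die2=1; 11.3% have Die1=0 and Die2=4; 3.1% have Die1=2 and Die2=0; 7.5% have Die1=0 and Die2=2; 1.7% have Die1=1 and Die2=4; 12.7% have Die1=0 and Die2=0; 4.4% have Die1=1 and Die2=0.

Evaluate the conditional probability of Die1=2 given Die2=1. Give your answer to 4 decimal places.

P(Die2=1) = 0.106 + 0.019 + 0.018 = 0.143.
P(Die1=2 | Die2=1) = 0.018/0.143 = 0.1259.

0.1259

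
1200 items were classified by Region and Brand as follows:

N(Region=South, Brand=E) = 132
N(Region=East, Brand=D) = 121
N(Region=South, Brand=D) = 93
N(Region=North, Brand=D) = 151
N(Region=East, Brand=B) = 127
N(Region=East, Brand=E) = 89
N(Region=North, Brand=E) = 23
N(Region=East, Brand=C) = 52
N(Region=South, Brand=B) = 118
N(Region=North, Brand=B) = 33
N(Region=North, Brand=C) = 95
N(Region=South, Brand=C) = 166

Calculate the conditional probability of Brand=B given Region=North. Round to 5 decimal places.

0.10927

Total with Region=North: 33 + 95 + 151 + 23 = 302.
P(Brand=B | Region=North) = 33/302 = 0.10927.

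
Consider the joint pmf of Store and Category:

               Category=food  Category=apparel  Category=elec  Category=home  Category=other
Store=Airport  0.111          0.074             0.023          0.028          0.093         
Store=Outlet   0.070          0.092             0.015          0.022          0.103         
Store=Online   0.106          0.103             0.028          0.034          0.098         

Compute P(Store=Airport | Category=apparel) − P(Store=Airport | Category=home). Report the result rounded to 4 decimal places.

-0.0582

P(Category=apparel) = 0.074 + 0.092 + 0.103 = 0.269; P(Store=Airport | Category=apparel) = 0.074/0.269 = 0.27509.
P(Category=home) = 0.028 + 0.022 + 0.034 = 0.084; P(Store=Airport | Category=home) = 0.028/0.084 = 0.33333.
Difference = -0.0582.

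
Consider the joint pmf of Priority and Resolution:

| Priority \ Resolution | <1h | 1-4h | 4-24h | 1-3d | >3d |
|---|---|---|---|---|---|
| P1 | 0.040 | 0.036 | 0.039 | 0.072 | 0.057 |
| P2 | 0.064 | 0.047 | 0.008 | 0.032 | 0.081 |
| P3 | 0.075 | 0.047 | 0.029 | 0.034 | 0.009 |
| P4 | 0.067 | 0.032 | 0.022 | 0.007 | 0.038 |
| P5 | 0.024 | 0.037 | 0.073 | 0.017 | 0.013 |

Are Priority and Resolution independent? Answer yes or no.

P(Priority=P5) = 0.164 and P(Resolution=4-24h) = 0.171, so their product is 0.02804, but P(Priority=P5, Resolution=4-24h) = 0.073. Since these differ, Priority and Resolution are not independent.

no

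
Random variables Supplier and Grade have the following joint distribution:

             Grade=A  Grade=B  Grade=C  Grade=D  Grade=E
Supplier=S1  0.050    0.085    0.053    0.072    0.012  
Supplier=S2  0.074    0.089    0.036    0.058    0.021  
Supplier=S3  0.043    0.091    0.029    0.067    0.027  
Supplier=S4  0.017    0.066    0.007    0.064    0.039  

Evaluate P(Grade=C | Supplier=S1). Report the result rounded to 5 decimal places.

P(Supplier=S1) = 0.050 + 0.085 + 0.053 + 0.072 + 0.012 = 0.272.
P(Grade=C | Supplier=S1) = 0.053/0.272 = 0.19485.

0.19485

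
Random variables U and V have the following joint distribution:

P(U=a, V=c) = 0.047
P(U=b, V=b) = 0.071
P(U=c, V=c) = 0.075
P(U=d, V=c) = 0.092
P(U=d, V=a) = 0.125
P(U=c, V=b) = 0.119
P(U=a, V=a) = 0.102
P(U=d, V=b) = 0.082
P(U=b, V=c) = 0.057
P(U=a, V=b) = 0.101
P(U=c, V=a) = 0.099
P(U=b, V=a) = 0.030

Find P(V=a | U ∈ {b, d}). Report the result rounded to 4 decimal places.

0.3392

P(U=b) = 0.030 + 0.071 + 0.057 = 0.158.
P(U=d) = 0.125 + 0.082 + 0.092 = 0.299.
P(U ∈ {b, d}) = 0.158 + 0.299 = 0.457; P(V=a, U ∈ {b, d}) = 0.030 + 0.125 = 0.155.
P(V=a | U ∈ {b, d}) = 0.155/0.457 = 0.3392.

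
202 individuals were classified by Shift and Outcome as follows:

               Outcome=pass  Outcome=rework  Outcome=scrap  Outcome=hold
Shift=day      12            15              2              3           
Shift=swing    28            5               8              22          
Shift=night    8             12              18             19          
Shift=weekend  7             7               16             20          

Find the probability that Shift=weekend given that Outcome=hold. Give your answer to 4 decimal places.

Total with Outcome=hold: 3 + 22 + 19 + 20 = 64.
P(Shift=weekend | Outcome=hold) = 20/64 = 0.3125.

0.3125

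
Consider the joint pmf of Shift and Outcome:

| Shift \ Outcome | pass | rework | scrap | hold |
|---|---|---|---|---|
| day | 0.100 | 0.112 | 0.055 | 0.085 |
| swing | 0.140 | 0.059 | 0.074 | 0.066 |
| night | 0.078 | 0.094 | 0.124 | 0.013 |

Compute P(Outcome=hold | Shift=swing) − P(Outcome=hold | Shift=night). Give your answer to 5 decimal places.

P(Shift=swing) = 0.140 + 0.059 + 0.074 + 0.066 = 0.339; P(Outcome=hold | Shift=swing) = 0.066/0.339 = 0.194690.
P(Shift=night) = 0.078 + 0.094 + 0.124 + 0.013 = 0.309; P(Outcome=hold | Shift=night) = 0.013/0.309 = 0.042071.
Difference = 0.15262.

0.15262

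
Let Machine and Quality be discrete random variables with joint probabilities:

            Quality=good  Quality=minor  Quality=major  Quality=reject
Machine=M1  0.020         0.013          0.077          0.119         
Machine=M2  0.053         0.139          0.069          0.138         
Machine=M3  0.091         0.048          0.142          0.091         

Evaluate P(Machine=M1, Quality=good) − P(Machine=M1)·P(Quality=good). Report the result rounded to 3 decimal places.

-0.018

P(Machine=M1) = 0.020 + 0.013 + 0.077 + 0.119 = 0.229.
P(Quality=good) = 0.020 + 0.053 + 0.091 = 0.164.
P(Machine=M1, Quality=good) − P(Machine=M1)P(Quality=good) = 0.020 − 0.229×0.164 = -0.018.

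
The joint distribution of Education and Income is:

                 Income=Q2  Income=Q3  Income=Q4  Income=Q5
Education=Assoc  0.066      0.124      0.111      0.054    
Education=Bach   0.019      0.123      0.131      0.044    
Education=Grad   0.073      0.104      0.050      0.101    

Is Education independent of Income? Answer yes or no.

P(Education=Grad) = 0.328 and P(Income=Q4) = 0.292, so their product is 0.09578, but P(Education=Grad, Income=Q4) = 0.050. Since these differ, Education and Income are not independent.

no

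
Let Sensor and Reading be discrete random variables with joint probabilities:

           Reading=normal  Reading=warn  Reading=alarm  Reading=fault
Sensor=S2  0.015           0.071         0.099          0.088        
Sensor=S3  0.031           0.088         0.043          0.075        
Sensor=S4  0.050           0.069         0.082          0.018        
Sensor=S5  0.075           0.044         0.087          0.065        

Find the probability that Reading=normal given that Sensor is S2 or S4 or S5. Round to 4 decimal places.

0.1835

P(Sensor=S2) = 0.015 + 0.071 + 0.099 + 0.088 = 0.273.
P(Sensor=S4) = 0.050 + 0.069 + 0.082 + 0.018 = 0.219.
P(Sensor=S5) = 0.075 + 0.044 + 0.087 + 0.065 = 0.271.
P(Sensor ∈ {S2, S4, S5}) = 0.273 + 0.219 + 0.271 = 0.763; P(Reading=normal, Sensor ∈ {S2, S4, S5}) = 0.015 + 0.050 + 0.075 = 0.140.
P(Reading=normal | Sensor ∈ {S2, S4, S5}) = 0.140/0.763 = 0.1835.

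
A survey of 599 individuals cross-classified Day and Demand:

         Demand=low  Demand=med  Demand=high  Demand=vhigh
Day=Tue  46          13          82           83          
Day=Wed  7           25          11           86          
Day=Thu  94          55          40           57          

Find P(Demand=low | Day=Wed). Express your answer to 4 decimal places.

Total with Day=Wed: 7 + 25 + 11 + 86 = 129.
P(Demand=low | Day=Wed) = 7/129 = 0.0543.

0.0543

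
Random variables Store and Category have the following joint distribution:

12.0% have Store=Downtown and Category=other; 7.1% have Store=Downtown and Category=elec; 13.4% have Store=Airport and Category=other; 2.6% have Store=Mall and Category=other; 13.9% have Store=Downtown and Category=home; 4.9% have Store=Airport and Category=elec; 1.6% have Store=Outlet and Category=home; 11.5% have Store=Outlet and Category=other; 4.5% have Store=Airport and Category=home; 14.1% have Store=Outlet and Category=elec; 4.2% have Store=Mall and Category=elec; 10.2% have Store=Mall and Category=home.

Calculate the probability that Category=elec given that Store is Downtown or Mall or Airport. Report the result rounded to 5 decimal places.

0.22253

P(Store=Downtown) = 0.071 + 0.139 + 0.120 = 0.330.
P(Store=Mall) = 0.042 + 0.102 + 0.026 = 0.170.
P(Store=Airport) = 0.049 + 0.045 + 0.134 = 0.228.
P(Store ∈ {Downtown, Mall, Airport}) = 0.330 + 0.170 + 0.228 = 0.728; P(Category=elec, Store ∈ {Downtown, Mall, Airport}) = 0.071 + 0.042 + 0.049 = 0.162.
P(Category=elec | Store ∈ {Downtown, Mall, Airport}) = 0.162/0.728 = 0.22253.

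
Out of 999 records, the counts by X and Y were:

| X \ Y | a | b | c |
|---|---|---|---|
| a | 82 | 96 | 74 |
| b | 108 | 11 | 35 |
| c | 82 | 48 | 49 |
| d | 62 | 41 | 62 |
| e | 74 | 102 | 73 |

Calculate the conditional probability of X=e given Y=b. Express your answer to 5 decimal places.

Total with Y=b: 96 + 11 + 48 + 41 + 102 = 298.
P(X=e | Y=b) = 102/298 = 0.34228.

0.34228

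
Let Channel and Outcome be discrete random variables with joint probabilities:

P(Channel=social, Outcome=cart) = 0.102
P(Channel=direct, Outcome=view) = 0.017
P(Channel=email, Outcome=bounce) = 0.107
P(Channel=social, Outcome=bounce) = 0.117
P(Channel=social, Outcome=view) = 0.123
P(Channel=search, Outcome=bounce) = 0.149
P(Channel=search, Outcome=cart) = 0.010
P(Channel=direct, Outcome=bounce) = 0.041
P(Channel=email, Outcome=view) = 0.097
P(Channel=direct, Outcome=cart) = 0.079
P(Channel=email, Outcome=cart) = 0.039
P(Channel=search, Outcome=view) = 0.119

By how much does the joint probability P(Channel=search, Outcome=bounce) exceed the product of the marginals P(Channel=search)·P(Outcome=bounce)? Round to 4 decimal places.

0.0339

P(Channel=search) = 0.149 + 0.119 + 0.010 = 0.278.
P(Outcome=bounce) = 0.107 + 0.149 + 0.117 + 0.041 = 0.414.
P(Channel=search, Outcome=bounce) − P(Channel=search)P(Outcome=bounce) = 0.149 − 0.278×0.414 = 0.0339.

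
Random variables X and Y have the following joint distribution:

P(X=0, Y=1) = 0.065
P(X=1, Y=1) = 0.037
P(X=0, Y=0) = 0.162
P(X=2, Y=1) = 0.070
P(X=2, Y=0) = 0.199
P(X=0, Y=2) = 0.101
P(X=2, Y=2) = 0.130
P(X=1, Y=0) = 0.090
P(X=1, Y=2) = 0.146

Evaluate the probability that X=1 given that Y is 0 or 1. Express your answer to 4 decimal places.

0.2039

P(Y=0) = 0.162 + 0.090 + 0.199 = 0.451.
P(Y=1) = 0.065 + 0.037 + 0.070 = 0.172.
P(Y ∈ {0, 1}) = 0.451 + 0.172 = 0.623; P(X=1, Y ∈ {0, 1}) = 0.090 + 0.037 = 0.127.
P(X=1 | Y ∈ {0, 1}) = 0.127/0.623 = 0.2039.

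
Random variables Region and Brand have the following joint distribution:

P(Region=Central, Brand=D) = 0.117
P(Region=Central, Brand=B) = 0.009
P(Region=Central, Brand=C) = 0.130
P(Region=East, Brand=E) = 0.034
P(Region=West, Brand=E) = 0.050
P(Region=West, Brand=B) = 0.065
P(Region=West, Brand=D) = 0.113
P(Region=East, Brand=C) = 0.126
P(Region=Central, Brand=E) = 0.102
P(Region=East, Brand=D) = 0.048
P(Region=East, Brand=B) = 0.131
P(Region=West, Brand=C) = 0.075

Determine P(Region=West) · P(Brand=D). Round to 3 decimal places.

0.084

P(Region=West) = 0.065 + 0.075 + 0.113 + 0.050 = 0.303.
P(Brand=D) = 0.048 + 0.113 + 0.117 = 0.278.
Product: 0.303 × 0.278 = 0.084.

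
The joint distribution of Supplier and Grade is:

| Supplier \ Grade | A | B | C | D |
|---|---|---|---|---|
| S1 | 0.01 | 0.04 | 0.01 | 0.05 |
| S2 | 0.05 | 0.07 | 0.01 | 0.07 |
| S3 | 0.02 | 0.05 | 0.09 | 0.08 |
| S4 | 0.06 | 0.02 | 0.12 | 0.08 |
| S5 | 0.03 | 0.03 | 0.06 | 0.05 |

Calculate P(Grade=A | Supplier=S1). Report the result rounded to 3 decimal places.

0.091

P(Supplier=S1) = 0.01 + 0.04 + 0.01 + 0.05 = 0.11.
P(Grade=A | Supplier=S1) = 0.01/0.11 = 0.091.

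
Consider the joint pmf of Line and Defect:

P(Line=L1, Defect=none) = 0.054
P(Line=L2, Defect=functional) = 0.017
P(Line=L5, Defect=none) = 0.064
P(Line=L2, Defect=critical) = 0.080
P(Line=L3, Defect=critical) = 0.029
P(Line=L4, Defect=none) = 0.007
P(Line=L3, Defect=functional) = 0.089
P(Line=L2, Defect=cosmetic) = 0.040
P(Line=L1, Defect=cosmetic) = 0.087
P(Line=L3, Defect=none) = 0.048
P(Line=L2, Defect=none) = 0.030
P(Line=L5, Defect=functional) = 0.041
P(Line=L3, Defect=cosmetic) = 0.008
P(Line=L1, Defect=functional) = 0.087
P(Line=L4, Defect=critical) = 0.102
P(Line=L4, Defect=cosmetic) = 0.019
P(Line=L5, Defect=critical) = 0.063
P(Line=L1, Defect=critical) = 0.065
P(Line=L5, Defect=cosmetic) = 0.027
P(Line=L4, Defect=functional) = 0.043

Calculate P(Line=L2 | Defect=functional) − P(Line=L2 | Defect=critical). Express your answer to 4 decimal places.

P(Defect=functional) = 0.087 + 0.017 + 0.089 + 0.043 + 0.041 = 0.277; P(Line=L2 | Defect=functional) = 0.017/0.277 = 0.06137.
P(Defect=critical) = 0.065 + 0.080 + 0.029 + 0.102 + 0.063 = 0.339; P(Line=L2 | Defect=critical) = 0.080/0.339 = 0.23599.
Difference = -0.1746.

-0.1746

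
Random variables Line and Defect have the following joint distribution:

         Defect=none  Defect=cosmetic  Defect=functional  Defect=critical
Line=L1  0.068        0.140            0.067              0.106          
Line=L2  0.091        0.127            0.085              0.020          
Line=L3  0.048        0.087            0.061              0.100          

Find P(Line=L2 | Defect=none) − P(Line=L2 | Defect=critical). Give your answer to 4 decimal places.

0.3511

P(Defect=none) = 0.068 + 0.091 + 0.048 = 0.207; P(Line=L2 | Defect=none) = 0.091/0.207 = 0.43961.
P(Defect=critical) = 0.106 + 0.020 + 0.100 = 0.226; P(Line=L2 | Defect=critical) = 0.020/0.226 = 0.08850.
Difference = 0.3511.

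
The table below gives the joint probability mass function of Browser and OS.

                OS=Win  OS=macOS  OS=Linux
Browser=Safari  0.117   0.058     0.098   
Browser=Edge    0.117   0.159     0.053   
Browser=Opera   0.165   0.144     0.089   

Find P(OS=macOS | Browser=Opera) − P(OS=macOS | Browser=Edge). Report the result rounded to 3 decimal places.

-0.121

P(Browser=Opera) = 0.165 + 0.144 + 0.089 = 0.398; P(OS=macOS | Browser=Opera) = 0.144/0.398 = 0.3618.
P(Browser=Edge) = 0.117 + 0.159 + 0.053 = 0.329; P(OS=macOS | Browser=Edge) = 0.159/0.329 = 0.4833.
Difference = -0.121.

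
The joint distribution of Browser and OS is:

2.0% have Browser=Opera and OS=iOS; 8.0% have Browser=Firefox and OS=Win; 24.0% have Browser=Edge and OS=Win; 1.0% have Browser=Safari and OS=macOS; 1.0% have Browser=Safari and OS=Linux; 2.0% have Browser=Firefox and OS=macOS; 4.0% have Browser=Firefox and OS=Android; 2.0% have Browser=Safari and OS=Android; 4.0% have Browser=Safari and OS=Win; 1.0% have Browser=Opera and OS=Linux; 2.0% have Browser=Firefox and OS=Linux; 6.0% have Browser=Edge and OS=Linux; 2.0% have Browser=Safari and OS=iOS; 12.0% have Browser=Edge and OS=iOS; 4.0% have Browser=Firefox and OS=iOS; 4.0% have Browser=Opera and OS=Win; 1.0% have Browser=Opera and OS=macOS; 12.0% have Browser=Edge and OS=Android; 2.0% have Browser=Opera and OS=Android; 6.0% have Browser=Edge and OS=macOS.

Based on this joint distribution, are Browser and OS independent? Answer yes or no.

Every cell satisfies P(Browser,OS) = P(Browser)·P(OS). For instance P(Browser=Opera) = 0.100, P(OS=Android) = 0.200, and 0.100×0.200 = 0.020 matches the joint entry. So Browser and OS are independent.

yes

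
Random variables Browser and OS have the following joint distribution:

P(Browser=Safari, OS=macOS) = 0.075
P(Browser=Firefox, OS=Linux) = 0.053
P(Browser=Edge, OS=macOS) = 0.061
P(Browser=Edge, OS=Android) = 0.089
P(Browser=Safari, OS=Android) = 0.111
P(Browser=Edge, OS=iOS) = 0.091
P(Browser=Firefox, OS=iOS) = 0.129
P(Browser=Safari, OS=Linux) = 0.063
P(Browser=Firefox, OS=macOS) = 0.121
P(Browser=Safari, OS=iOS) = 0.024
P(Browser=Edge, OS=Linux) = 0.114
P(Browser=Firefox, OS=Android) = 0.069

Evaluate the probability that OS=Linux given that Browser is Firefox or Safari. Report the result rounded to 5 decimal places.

0.17984

P(Browser=Firefox) = 0.121 + 0.053 + 0.129 + 0.069 = 0.372.
P(Browser=Safari) = 0.075 + 0.063 + 0.024 + 0.111 = 0.273.
P(Browser ∈ {Firefox, Safari}) = 0.372 + 0.273 = 0.645; P(OS=Linux, Browser ∈ {Firefox, Safari}) = 0.053 + 0.063 = 0.116.
P(OS=Linux | Browser ∈ {Firefox, Safari}) = 0.116/0.645 = 0.17984.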